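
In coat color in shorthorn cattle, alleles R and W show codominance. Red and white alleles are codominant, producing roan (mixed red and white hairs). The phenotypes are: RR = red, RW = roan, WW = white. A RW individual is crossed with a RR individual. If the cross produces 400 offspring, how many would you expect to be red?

Punnett square for RW × RR:
Offspring genotypes: 2 RR, 2 RW
Phenotype counts: 2 red, 2 roan
red: 2 out of 4 → fraction 1/2
Expected count = 1/2 × 400 = 200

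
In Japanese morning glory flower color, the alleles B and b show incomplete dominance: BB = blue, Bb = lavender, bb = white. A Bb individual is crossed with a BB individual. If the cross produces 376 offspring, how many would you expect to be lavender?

Punnett square for Bb × BB:
Offspring genotypes: 2 BB, 2 Bb
Phenotype counts: 2 blue, 2 lavender
lavender: 2 out of 4 → fraction 1/2
Expected count = 1/2 × 376 = 188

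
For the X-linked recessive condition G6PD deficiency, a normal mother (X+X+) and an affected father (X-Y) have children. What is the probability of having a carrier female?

Cross: X+X+ × X-Y
Offspring: 2 X+X-, 2 X+Y
Probability of a carrier female: 2/4 = 1/2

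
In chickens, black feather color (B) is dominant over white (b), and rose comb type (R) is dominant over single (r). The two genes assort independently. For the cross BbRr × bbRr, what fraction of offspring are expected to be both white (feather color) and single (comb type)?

Dihybrid cross BbRr × bbRr — consider each gene separately:
feather color: Bb × bb → 2 Bb, 2 bb → 2 B_ : 2 bb (out of 4)
comb type: Rr × Rr → 1 RR, 2 Rr, 1 rr → 3 R_ : 1 rr (out of 4)
Looking for: white (bb) and single (rr)
P(white) = 2/4, P(single) = 1/4
P(both) = 2/4 × 1/4 = 2/16 = 1/8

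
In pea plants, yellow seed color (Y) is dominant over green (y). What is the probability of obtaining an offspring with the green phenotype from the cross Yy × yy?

Punnett square for Yy × yy:
Offspring genotypes: 2 Yy, 2 yy
Total offspring: 4
Count with target: 2
Probability: 2/4 = 1/2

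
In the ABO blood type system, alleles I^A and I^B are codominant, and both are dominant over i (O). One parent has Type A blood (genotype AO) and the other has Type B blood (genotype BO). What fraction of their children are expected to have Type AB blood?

Cross: AO × BO
Possible offspring genotypes: 1 AB, 1 AO, 1 BO, 1 OO
Blood type counts: 1 Type AB, 1 Type A, 1 Type B, 1 Type O
Probability of Type AB: 1/4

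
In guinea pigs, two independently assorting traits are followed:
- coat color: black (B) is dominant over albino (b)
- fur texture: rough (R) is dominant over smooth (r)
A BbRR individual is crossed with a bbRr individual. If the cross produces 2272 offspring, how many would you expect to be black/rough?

Dihybrid cross BbRR × bbRr — consider each gene separately:
coat color: Bb × bb → 2 Bb, 2 bb → 2 B_ : 2 bb (out of 4)
fur texture: RR × Rr → 2 RR, 2 Rr → 4 R_ (out of 4)
Combine (counts out of 4 × 4 = 16): black/rough (B_R_) = 2×4 = 8; albino/rough (bbR_) = 2×4 = 8
Phenotype counts (out of 16): 8 black/rough, 8 albino/rough
black/rough: 8 out of 16 → fraction 1/2
Expected count = 1/2 × 2272 = 1136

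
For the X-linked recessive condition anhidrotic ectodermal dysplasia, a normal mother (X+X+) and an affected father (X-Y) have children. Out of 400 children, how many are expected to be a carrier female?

Cross: X+X+ × X-Y
Offspring: 2 X+X-, 2 X+Y
Probability of a carrier female: 2/4 = 1/2
Expected count = 1/2 × 400 = 200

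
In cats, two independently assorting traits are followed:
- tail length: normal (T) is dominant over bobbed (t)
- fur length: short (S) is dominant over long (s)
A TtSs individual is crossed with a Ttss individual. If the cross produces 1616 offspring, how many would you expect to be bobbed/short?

Dihybrid cross TtSs × Ttss — consider each gene separately:
tail length: Tt × Tt → 1 TT, 2 Tt, 1 tt → 3 T_ : 1 tt (out of 4)
fur length: Ss × ss → 2 Ss, 2 ss → 2 S_ : 2 ss (out of 4)
Combine (counts out of 4 × 4 = 16): normal/short (T_S_) = 3×2 = 6; normal/long (T_ss) = 3×2 = 6; bobbed/short (ttS_) = 1×2 = 2; bobbed/long (ttss) = 1×2 = 2
Phenotype counts (out of 16): 6 normal/short, 6 normal/long, 2 bobbed/short, 2 bobbed/long
bobbed/short: 2 out of 16 → fraction 1/8
Expected count = 1/8 × 1616 = 202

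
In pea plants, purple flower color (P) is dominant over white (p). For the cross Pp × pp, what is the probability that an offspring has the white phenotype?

Punnett square for Pp × pp:
Offspring genotypes: 2 Pp, 2 pp
Total offspring: 4
Count with target: 2
Probability: 2/4 = 1/2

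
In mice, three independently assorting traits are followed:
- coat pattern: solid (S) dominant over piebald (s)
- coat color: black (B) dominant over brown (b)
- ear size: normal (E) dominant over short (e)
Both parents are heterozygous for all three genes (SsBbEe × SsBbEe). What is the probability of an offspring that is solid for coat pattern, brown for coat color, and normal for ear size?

Trihybrid cross: SsBbEe × SsBbEe
Each trait segregates independently with a 3:1 phenotypic ratio, so each gene contributes 3/4 (dominant) or 1/4 (recessive).
Target: solid (coat pattern), brown (coat color), normal (ear size)
Probability = product of independent per-trait probabilities
= 3/4 × 1/4 × 3/4 = 9/64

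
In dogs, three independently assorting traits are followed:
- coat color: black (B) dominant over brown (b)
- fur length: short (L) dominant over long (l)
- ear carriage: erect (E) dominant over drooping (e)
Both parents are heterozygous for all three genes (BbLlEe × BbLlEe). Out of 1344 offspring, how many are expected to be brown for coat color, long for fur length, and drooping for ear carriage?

Trihybrid cross: BbLlEe × BbLlEe
Each trait segregates independently with a 3:1 phenotypic ratio, so each gene contributes 3/4 (dominant) or 1/4 (recessive).
Target: brown (coat color), long (fur length), drooping (ear carriage)
Probability = product of independent per-trait probabilities
= 1/4 × 1/4 × 1/4 = 1/64
Expected count = 1/64 × 1344 = 21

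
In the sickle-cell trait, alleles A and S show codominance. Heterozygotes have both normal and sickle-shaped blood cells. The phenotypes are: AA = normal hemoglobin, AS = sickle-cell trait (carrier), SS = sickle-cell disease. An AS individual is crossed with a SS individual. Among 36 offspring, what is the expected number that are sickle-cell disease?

Punnett square for AS × SS:
Offspring genotypes: 2 AS, 2 SS
Phenotype counts: 2 sickle-cell trait (carrier), 2 sickle-cell disease
sickle-cell disease: 2 out of 4 → fraction 1/2
Expected count = 1/2 × 36 = 18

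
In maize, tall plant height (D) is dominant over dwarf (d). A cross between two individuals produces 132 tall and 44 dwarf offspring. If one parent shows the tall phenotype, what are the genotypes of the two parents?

Observed offspring: 132 tall, 44 dwarf
The observed ratio simplifies to 3:1. Dwarf (dd) offspring appear, so each parent must contribute one d allele. The parent stated to show tall carries D, so it is Dd. The other parent is then either Dd or dd: Dd × dd would give a 1:1 split, whereas Dd × Dd gives 3:1 — matching the data. So both parents are heterozygous (Dd × Dd).
Parent genotypes: Dd × Dd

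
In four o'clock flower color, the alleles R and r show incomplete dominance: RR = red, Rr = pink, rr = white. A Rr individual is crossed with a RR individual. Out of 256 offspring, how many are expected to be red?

Punnett square for Rr × RR:
Offspring genotypes: 2 RR, 2 Rr
Phenotype counts: 2 red, 2 pink
red: 2 out of 4 → fraction 1/2
Expected count = 1/2 × 256 = 128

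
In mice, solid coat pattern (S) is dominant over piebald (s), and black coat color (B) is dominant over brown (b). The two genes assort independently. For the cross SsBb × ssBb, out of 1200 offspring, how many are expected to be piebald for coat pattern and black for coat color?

Dihybrid cross SsBb × ssBb — consider each gene separately:
coat pattern: Ss × ss → 2 Ss, 2 ss → 2 S_ : 2 ss (out of 4)
coat color: Bb × Bb → 1 BB, 2 Bb, 1 bb → 3 B_ : 1 bb (out of 4)
Looking for: piebald (ss) and black (B_)
P(piebald) = 2/4, P(black) = 3/4
P(both) = 2/4 × 3/4 = 6/16 = 3/8
Expected count = 3/8 × 1200 = 450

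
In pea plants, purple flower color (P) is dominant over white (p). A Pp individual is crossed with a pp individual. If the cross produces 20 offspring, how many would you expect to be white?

Punnett square for Pp × pp:
Offspring genotypes: 2 Pp, 2 pp
purple: 2, white: 2
white: 2 out of 4 → fraction 1/2
Expected count = 1/2 × 20 = 10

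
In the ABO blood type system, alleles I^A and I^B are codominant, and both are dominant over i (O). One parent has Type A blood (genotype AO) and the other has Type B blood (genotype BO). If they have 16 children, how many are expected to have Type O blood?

Cross: AO × BO
Possible offspring genotypes: 1 AB, 1 AO, 1 BO, 1 OO
Blood type counts: 1 Type AB, 1 Type A, 1 Type B, 1 Type O
Probability of Type O: 1/4
Expected count = 1/4 × 16 = 4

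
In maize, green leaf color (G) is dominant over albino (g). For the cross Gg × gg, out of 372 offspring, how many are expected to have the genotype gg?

Punnett square for Gg × gg:
Offspring genotypes: 2 Gg, 2 gg
Total offspring: 4
Count with target: 2
Probability: 2/4 = 1/2
Expected count = 1/2 × 372 = 186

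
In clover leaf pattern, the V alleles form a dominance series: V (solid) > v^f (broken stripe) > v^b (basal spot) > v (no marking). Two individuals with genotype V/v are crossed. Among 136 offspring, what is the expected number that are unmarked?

Cross: V/v × V/v
Allele dominance: V > v^f > v^b > v
Offspring genotypes: 1 V/V, 2 V/v, 1 v/v
Phenotype counts: 3 solid, 1 unmarked
unmarked: 1 out of 4 → fraction 1/4
Expected count = 1/4 × 136 = 34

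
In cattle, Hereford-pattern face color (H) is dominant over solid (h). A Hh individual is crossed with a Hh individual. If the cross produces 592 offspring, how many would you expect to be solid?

Punnett square for Hh × Hh:
Offspring genotypes: 1 HH, 2 Hh, 1 hh
Hereford-pattern: 3, solid: 1
solid: 1 out of 4 → fraction 1/4
Expected count = 1/4 × 592 = 148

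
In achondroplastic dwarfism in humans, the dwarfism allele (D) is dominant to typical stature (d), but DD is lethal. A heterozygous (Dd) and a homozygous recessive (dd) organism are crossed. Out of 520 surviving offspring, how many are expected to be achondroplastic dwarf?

Cross: Dd × dd
Punnett square offspring (before lethality): 2 Dd, 2 dd
No DD offspring are produced in this cross.
achondroplastic dwarf: 2 out of 4 → fraction 1/2
Expected count = 1/2 × 520 = 260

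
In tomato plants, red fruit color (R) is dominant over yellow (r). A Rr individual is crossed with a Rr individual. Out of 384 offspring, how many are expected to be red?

Punnett square for Rr × Rr:
Offspring genotypes: 1 RR, 2 Rr, 1 rr
red: 3, yellow: 1
red: 3 out of 4 → fraction 3/4
Expected count = 3/4 × 384 = 288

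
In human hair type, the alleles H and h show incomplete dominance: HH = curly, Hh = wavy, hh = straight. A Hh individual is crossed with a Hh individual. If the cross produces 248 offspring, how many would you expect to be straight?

Punnett square for Hh × Hh:
Offspring genotypes: 1 HH, 2 Hh, 1 hh
Phenotype counts: 1 curly, 2 wavy, 1 straight
straight: 1 out of 4 → fraction 1/4
Expected count = 1/4 × 248 = 62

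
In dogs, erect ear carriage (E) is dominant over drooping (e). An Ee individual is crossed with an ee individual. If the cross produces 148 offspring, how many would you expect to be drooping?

Punnett square for Ee × ee:
Offspring genotypes: 2 Ee, 2 ee
erect: 2, drooping: 2
drooping: 2 out of 4 → fraction 1/2
Expected count = 1/2 × 148 = 74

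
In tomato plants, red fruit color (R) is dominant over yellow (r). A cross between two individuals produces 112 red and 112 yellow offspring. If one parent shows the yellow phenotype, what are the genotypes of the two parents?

Observed offspring: 112 red, 112 yellow
The observed ratio simplifies to 1:1. One parent shows yellow, so its genotype must be rr. A 1:1 offspring split requires the other parent to be heterozygous (Rr).
Parent genotypes: rr × Rr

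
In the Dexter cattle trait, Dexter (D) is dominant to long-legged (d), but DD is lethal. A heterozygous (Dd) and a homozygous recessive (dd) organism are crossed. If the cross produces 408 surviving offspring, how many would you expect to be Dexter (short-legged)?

Cross: Dd × dd
Punnett square offspring (before lethality): 2 Dd, 2 dd
No DD offspring are produced in this cross.
Dexter (short-legged): 2 out of 4 → fraction 1/2
Expected count = 1/2 × 408 = 204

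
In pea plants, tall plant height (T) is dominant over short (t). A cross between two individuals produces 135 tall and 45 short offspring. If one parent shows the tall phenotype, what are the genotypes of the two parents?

Observed offspring: 135 tall, 45 short
The observed ratio simplifies to 3:1. Short (tt) offspring appear, so each parent must contribute one t allele. The parent stated to show tall carries T, so it is Tt. The other parent is then either Tt or tt: Tt × tt would give a 1:1 split, whereas Tt × Tt gives 3:1 — matching the data. So both parents are heterozygous (Tt × Tt).
Parent genotypes: Tt × Tt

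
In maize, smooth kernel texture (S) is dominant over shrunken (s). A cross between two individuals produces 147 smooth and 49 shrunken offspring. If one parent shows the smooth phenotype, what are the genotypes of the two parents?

Observed offspring: 147 smooth, 49 shrunken
The observed ratio simplifies to 3:1. Shrunken (ss) offspring appear, so each parent must contribute one s allele. The parent stated to show smooth carries S, so it is Ss. The other parent is then either Ss or ss: Ss × ss would give a 1:1 split, whereas Ss × Ss gives 3:1 — matching the data. So both parents are heterozygous (Ss × Ss).
Parent genotypes: Ss × Ss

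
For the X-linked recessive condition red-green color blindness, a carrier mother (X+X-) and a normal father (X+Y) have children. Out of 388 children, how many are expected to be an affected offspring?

Cross: X+X- × X+Y
Offspring: 1 X+X+, 1 X+Y, 1 X+X-, 1 X-Y
Probability of an affected offspring: 1/4
Expected count = 1/4 × 388 = 97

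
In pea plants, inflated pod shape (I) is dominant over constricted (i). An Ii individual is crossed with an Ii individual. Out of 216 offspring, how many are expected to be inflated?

Punnett square for Ii × Ii:
Offspring genotypes: 1 II, 2 Ii, 1 ii
inflated: 3, constricted: 1
inflated: 3 out of 4 → fraction 3/4
Expected count = 3/4 × 216 = 162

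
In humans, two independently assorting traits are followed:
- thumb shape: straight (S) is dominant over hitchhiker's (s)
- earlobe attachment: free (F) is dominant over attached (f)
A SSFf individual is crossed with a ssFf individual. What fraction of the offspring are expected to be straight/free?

Dihybrid cross SSFf × ssFf — consider each gene separately:
thumb shape: SS × ss → 4 Ss → 4 S_ (out of 4)
earlobe attachment: Ff × Ff → 1 FF, 2 Ff, 1 ff → 3 F_ : 1 ff (out of 4)
Combine (counts out of 4 × 4 = 16): straight/free (S_F_) = 4×3 = 12; straight/attached (S_ff) = 4×1 = 4
Phenotype counts (out of 16): 12 straight/free, 4 straight/attached
straight/free: 12 out of 16
Probability: 12/16 = 3/4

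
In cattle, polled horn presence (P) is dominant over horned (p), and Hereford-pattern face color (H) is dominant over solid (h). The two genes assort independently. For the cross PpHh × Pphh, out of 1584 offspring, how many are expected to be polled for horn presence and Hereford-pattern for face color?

Dihybrid cross PpHh × Pphh — consider each gene separately:
horn presence: Pp × Pp → 1 PP, 2 Pp, 1 pp → 3 P_ : 1 pp (out of 4)
face color: Hh × hh → 2 Hh, 2 hh → 2 H_ : 2 hh (out of 4)
Looking for: polled (P_) and Hereford-pattern (H_)
P(polled) = 3/4, P(Hereford-pattern) = 2/4
P(both) = 3/4 × 2/4 = 6/16 = 3/8
Expected count = 3/8 × 1584 = 594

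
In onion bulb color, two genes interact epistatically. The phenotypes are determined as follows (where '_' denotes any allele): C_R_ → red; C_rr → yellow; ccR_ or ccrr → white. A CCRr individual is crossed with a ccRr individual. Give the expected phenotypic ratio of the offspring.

Cross: CCRr × ccRr — consider each gene separately:
C gene: CC × cc → 4 Cc → 4 C_ (out of 4)
R gene: Rr × Rr → 1 RR, 2 Rr, 1 rr → 3 R_ : 1 rr (out of 4)
Genotype classes (out of 4 × 4 = 16): C_R_ = 4×3 = 12; C_rr = 4×1 = 4
Apply the phenotype rules: C_R_ (12) → red; C_rr (4) → yellow
Phenotype counts (out of 16): 12 red, 4 yellow
Ratio: 3 red : 1 yellow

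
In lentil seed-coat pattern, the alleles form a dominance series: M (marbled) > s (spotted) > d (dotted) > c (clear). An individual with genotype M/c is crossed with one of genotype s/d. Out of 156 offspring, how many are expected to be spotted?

Cross: M/c × s/d
Allele dominance: M > s > d > c
Offspring genotypes: 1 M/s, 1 M/d, 1 s/c, 1 d/c
Phenotype counts: 2 marbled, 1 spotted, 1 dotted
spotted: 1 out of 4 → fraction 1/4
Expected count = 1/4 × 156 = 39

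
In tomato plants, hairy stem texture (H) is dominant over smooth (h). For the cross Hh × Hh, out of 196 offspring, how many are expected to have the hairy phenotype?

Punnett square for Hh × Hh:
Offspring genotypes: 1 HH, 2 Hh, 1 hh
Total offspring: 4
Count with target: 3
Probability: 3/4
Expected count = 3/4 × 196 = 147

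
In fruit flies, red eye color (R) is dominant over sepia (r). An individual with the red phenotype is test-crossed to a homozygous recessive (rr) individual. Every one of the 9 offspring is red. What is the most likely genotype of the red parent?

Test cross: ? × rr
All offspring are red.
If the unknown parent were heterozygous (Rr), about half of 9 offspring would be sepia; none are. The unknown parent is most likely homozygous dominant (RR).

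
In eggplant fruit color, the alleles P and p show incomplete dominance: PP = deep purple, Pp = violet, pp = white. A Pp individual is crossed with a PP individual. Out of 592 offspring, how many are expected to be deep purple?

Punnett square for Pp × PP:
Offspring genotypes: 2 PP, 2 Pp
Phenotype counts: 2 deep purple, 2 violet
deep purple: 2 out of 4 → fraction 1/2
Expected count = 1/2 × 592 = 296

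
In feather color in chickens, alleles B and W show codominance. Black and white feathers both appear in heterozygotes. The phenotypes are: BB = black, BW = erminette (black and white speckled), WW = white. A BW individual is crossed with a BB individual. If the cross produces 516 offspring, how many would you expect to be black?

Punnett square for BW × BB:
Offspring genotypes: 2 BB, 2 BW
Phenotype counts: 2 black, 2 erminette (black and white speckled)
black: 2 out of 4 → fraction 1/2
Expected count = 1/2 × 516 = 258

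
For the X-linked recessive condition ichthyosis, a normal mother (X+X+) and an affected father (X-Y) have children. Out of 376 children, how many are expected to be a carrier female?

Cross: X+X+ × X-Y
Offspring: 2 X+X-, 2 X+Y
Probability of a carrier female: 2/4 = 1/2
Expected count = 1/2 × 376 = 188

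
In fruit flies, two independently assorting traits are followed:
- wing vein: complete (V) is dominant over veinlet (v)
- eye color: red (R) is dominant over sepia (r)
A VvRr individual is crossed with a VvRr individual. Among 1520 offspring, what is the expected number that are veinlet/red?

Dihybrid cross VvRr × VvRr — consider each gene separately:
wing vein: Vv × Vv → 1 VV, 2 Vv, 1 vv → 3 V_ : 1 vv (out of 4)
eye color: Rr × Rr → 1 RR, 2 Rr, 1 rr → 3 R_ : 1 rr (out of 4)
Combine (counts out of 4 × 4 = 16): complete/red (V_R_) = 3×3 = 9; complete/sepia (V_rr) = 3×1 = 3; veinlet/red (vvR_) = 1×3 = 3; veinlet/sepia (vvrr) = 1×1 = 1
Phenotype counts (out of 16): 9 complete/red, 3 complete/sepia, 3 veinlet/red, 1 veinlet/sepia
veinlet/red: 3 out of 16 → fraction 3/16
Expected count = 3/16 × 1520 = 285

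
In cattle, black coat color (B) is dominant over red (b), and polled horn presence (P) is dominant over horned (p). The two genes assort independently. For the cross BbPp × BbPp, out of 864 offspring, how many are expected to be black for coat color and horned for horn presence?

Dihybrid cross BbPp × BbPp — consider each gene separately:
coat color: Bb × Bb → 1 BB, 2 Bb, 1 bb → 3 B_ : 1 bb (out of 4)
horn presence: Pp × Pp → 1 PP, 2 Pp, 1 pp → 3 P_ : 1 pp (out of 4)
Looking for: black (B_) and horned (pp)
P(black) = 3/4, P(horned) = 1/4
P(both) = 3/4 × 1/4 = 3/16
Expected count = 3/16 × 864 = 162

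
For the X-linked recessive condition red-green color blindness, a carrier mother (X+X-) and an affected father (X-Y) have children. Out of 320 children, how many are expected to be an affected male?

Cross: X+X- × X-Y
Offspring: 1 X+X-, 1 X+Y, 1 X-X-, 1 X-Y
Probability of an affected male: 1/4
Expected count = 1/4 × 320 = 80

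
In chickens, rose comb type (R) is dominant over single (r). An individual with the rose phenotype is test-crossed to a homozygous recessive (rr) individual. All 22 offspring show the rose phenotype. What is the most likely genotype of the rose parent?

Test cross: ? × rr
All offspring are rose.
If the unknown parent were heterozygous (Rr), about half of 22 offspring would be single; none are. The unknown parent is most likely homozygous dominant (RR).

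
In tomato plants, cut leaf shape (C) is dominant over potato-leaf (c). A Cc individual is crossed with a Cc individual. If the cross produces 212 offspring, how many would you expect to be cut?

Punnett square for Cc × Cc:
Offspring genotypes: 1 CC, 2 Cc, 1 cc
cut: 3, potato-leaf: 1
cut: 3 out of 4 → fraction 3/4
Expected count = 3/4 × 212 = 159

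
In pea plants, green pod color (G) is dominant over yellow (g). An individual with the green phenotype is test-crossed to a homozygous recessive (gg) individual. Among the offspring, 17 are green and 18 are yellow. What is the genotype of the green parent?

Test cross: ? × gg
Offspring: 17 green, 18 yellow — approximately 1:1.
A 1:1 ratio in a test cross indicates the unknown parent is heterozygous (Gg).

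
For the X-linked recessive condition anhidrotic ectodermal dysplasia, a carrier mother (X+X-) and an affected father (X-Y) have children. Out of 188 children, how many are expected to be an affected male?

Cross: X+X- × X-Y
Offspring: 1 X+X-, 1 X+Y, 1 X-X-, 1 X-Y
Probability of an affected male: 1/4
Expected count = 1/4 × 188 = 47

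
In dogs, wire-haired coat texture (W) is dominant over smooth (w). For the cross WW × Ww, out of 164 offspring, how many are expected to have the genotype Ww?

Punnett square for WW × Ww:
Offspring genotypes: 2 WW, 2 Ww
Total offspring: 4
Count with target: 2
Probability: 2/4 = 1/2
Expected count = 1/2 × 164 = 82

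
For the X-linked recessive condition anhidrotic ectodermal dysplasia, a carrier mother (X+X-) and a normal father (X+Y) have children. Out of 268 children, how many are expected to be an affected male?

Cross: X+X- × X+Y
Offspring: 1 X+X+, 1 X+Y, 1 X+X-, 1 X-Y
Probability of an affected male: 1/4
Expected count = 1/4 × 268 = 67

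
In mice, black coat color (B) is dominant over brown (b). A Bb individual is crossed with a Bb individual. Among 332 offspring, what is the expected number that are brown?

Punnett square for Bb × Bb:
Offspring genotypes: 1 BB, 2 Bb, 1 bb
black: 3, brown: 1
brown: 1 out of 4 → fraction 1/4
Expected count = 1/4 × 332 = 83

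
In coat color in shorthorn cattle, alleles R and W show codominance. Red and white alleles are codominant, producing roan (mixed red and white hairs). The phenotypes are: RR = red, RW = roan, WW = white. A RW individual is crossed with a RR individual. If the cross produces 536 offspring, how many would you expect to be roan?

Punnett square for RW × RR:
Offspring genotypes: 2 RR, 2 RW
Phenotype counts: 2 red, 2 roan
roan: 2 out of 4 → fraction 1/2
Expected count = 1/2 × 536 = 268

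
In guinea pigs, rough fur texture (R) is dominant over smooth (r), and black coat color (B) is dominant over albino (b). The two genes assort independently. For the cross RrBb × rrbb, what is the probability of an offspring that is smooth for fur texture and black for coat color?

Dihybrid cross RrBb × rrbb — consider each gene separately:
fur texture: Rr × rr → 2 Rr, 2 rr → 2 R_ : 2 rr (out of 4)
coat color: Bb × bb → 2 Bb, 2 bb → 2 B_ : 2 bb (out of 4)
Looking for: smooth (rr) and black (B_)
P(smooth) = 2/4, P(black) = 2/4
P(both) = 2/4 × 2/4 = 4/16 = 1/4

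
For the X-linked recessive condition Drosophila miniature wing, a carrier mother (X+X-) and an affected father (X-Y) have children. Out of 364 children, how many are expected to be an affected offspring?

Cross: X+X- × X-Y
Offspring: 1 X+X-, 1 X+Y, 1 X-X-, 1 X-Y
Probability of an affected offspring: 2/4 = 1/2
Expected count = 1/2 × 364 = 182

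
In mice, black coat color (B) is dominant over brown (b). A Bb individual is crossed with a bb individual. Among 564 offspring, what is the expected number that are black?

Punnett square for Bb × bb:
Offspring genotypes: 2 Bb, 2 bb
black: 2, brown: 2
black: 2 out of 4 → fraction 1/2
Expected count = 1/2 × 564 = 282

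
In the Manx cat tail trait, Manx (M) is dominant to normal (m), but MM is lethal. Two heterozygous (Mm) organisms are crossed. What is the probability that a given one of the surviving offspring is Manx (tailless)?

Cross: Mm × Mm
Punnett square offspring (before lethality): 1 MM, 2 Mm, 1 mm
The MM genotype is lethal (embryos die); surviving offspring: 2 Mm, 1 mm
Manx (tailless): 2 out of 3
Probability: 2/3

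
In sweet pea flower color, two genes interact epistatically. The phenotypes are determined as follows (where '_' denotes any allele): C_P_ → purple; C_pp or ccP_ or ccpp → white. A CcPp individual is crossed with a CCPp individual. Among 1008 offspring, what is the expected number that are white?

Cross: CcPp × CCPp — consider each gene separately:
C gene: Cc × CC → 2 CC, 2 Cc → 4 C_ (out of 4)
P gene: Pp × Pp → 1 PP, 2 Pp, 1 pp → 3 P_ : 1 pp (out of 4)
Genotype classes (out of 4 × 4 = 16): C_P_ = 4×3 = 12; C_pp = 4×1 = 4
Apply the phenotype rules: C_P_ (12) → purple; C_pp (4) → white
Phenotype counts (out of 16): 12 purple, 4 white
white: 4 out of 16 → fraction 1/4
Expected count = 1/4 × 1008 = 252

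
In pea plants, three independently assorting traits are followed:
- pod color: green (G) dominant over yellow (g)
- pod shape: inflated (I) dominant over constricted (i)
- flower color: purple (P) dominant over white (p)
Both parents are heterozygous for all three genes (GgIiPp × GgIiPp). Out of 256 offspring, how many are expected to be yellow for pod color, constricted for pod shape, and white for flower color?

Trihybrid cross: GgIiPp × GgIiPp
Each trait segregates independently with a 3:1 phenotypic ratio, so each gene contributes 3/4 (dominant) or 1/4 (recessive).
Target: yellow (pod color), constricted (pod shape), white (flower color)
Probability = product of independent per-trait probabilities
= 1/4 × 1/4 × 1/4 = 1/64
Expected count = 1/64 × 256 = 4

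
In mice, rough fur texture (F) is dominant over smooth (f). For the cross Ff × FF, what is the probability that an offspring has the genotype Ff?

Punnett square for Ff × FF:
Offspring genotypes: 2 FF, 2 Ff
Total offspring: 4
Count with target: 2
Probability: 2/4 = 1/2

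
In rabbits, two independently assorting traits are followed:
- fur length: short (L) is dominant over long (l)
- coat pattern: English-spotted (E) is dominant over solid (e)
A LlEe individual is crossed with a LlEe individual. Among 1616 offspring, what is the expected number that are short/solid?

Dihybrid cross LlEe × LlEe — consider each gene separately:
fur length: Ll × Ll → 1 LL, 2 Ll, 1 ll → 3 L_ : 1 ll (out of 4)
coat pattern: Ee × Ee → 1 EE, 2 Ee, 1 ee → 3 E_ : 1 ee (out of 4)
Combine (counts out of 4 × 4 = 16): short/English-spotted (L_E_) = 3×3 = 9; short/solid (L_ee) = 3×1 = 3; long/English-spotted (llE_) = 1×3 = 3; long/solid (llee) = 1×1 = 1
Phenotype counts (out of 16): 9 short/English-spotted, 3 short/solid, 3 long/English-spotted, 1 long/solid
short/solid: 3 out of 16 → fraction 3/16
Expected count = 3/16 × 1616 = 303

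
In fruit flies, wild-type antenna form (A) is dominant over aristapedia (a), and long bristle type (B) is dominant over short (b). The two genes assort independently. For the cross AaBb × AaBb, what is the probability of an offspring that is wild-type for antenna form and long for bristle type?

Dihybrid cross AaBb × AaBb — consider each gene separately:
antenna form: Aa × Aa → 1 AA, 2 Aa, 1 aa → 3 A_ : 1 aa (out of 4)
bristle type: Bb × Bb → 1 BB, 2 Bb, 1 bb → 3 B_ : 1 bb (out of 4)
Looking for: wild-type (A_) and long (B_)
P(wild-type) = 3/4, P(long) = 3/4
P(both) = 3/4 × 3/4 = 9/16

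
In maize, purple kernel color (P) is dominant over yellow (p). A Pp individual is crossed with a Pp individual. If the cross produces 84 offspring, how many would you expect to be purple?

Punnett square for Pp × Pp:
Offspring genotypes: 1 PP, 2 Pp, 1 pp
purple: 3, yellow: 1
purple: 3 out of 4 → fraction 3/4
Expected count = 3/4 × 84 = 63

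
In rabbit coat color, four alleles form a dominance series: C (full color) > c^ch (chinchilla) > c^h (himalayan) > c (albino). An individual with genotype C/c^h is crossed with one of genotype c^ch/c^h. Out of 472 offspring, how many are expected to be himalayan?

Cross: C/c^h × c^ch/c^h
Allele dominance: C > c^ch > c^h > c
Offspring genotypes: 1 C/c^ch, 1 C/c^h, 1 c^ch/c^h, 1 c^h/c^h
Phenotype counts: 2 full color, 1 chinchilla, 1 himalayan
himalayan: 1 out of 4 → fraction 1/4
Expected count = 1/4 × 472 = 118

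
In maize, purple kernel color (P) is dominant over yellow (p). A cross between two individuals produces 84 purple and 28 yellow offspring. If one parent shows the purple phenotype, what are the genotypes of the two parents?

Observed offspring: 84 purple, 28 yellow
The observed ratio simplifies to 3:1. Yellow (pp) offspring appear, so each parent must contribute one p allele. The parent stated to show purple carries P, so it is Pp. The other parent is then either Pp or pp: Pp × pp would give a 1:1 split, whereas Pp × Pp gives 3:1 — matching the data. So both parents are heterozygous (Pp × Pp).
Parent genotypes: Pp × Pp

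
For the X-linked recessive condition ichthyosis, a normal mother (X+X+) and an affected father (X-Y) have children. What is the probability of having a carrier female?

Cross: X+X+ × X-Y
Offspring: 2 X+X-, 2 X+Y
Probability of a carrier female: 2/4 = 1/2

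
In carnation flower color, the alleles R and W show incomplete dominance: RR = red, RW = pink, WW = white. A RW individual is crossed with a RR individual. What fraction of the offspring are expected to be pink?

Punnett square for RW × RR:
Offspring genotypes: 2 RR, 2 RW
Phenotype counts: 2 red, 2 pink
pink: 2 out of 4
Probability: 2/4 = 1/2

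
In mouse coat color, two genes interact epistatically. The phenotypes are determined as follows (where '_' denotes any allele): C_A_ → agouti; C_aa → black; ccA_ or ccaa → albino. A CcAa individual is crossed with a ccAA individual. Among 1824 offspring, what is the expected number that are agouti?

Cross: CcAa × ccAA — consider each gene separately:
C gene: Cc × cc → 2 Cc, 2 cc → 2 C_ : 2 cc (out of 4)
A gene: Aa × AA → 2 AA, 2 Aa → 4 A_ (out of 4)
Genotype classes (out of 4 × 4 = 16): C_A_ = 2×4 = 8; ccA_ = 2×4 = 8
Apply the phenotype rules: C_A_ (8) → agouti; ccA_ (8) → albino
Phenotype counts (out of 16): 8 agouti, 8 albino
agouti: 8 out of 16 → fraction 1/2
Expected count = 1/2 × 1824 = 912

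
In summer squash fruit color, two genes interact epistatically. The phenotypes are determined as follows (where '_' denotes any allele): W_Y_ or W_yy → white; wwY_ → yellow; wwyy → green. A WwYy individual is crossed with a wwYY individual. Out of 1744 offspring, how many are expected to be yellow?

Cross: WwYy × wwYY — consider each gene separately:
W gene: Ww × ww → 2 Ww, 2 ww → 2 W_ : 2 ww (out of 4)
Y gene: Yy × YY → 2 YY, 2 Yy → 4 Y_ (out of 4)
Genotype classes (out of 4 × 4 = 16): W_Y_ = 2×4 = 8; wwY_ = 2×4 = 8
Apply the phenotype rules: W_Y_ (8) → white; wwY_ (8) → yellow
Phenotype counts (out of 16): 8 white, 8 yellow
yellow: 8 out of 16 → fraction 1/2
Expected count = 1/2 × 1744 = 872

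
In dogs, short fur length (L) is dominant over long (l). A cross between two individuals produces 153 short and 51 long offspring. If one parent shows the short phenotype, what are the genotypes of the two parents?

Observed offspring: 153 short, 51 long
The observed ratio simplifies to 3:1. Long (ll) offspring appear, so each parent must contribute one l allele. The parent stated to show short carries L, so it is Ll. The other parent is then either Ll or ll: Ll × ll would give a 1:1 split, whereas Ll × Ll gives 3:1 — matching the data. So both parents are heterozygous (Ll × Ll).
Parent genotypes: Ll × Ll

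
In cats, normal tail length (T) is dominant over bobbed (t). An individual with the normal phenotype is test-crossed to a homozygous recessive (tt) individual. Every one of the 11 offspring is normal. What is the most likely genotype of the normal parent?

Test cross: ? × tt
All offspring are normal.
If the unknown parent were heterozygous (Tt), about half of 11 offspring would be bobbed; none are. The unknown parent is most likely homozygous dominant (TT).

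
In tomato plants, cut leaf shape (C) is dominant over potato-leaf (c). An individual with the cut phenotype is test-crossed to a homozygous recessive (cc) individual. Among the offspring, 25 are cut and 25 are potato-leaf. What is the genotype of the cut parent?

Test cross: ? × cc
Offspring: 25 cut, 25 potato-leaf — approximately 1:1.
A 1:1 ratio in a test cross indicates the unknown parent is heterozygous (Cc).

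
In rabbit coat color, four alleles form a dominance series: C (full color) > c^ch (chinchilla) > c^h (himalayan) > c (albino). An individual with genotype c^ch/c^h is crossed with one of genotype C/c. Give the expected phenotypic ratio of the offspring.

Cross: c^ch/c^h × C/c
Allele dominance: C > c^ch > c^h > c
Offspring genotypes: 1 C/c^ch, 1 c^ch/c, 1 C/c^h, 1 c^h/c
Phenotype counts: 2 full color, 1 chinchilla, 1 himalayan
Ratio: 2 full color : 1 chinchilla : 1 himalayan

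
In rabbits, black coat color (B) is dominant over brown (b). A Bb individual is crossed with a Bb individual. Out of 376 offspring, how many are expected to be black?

Punnett square for Bb × Bb:
Offspring genotypes: 1 BB, 2 Bb, 1 bb
black: 3, brown: 1
black: 3 out of 4 → fraction 3/4
Expected count = 3/4 × 376 = 282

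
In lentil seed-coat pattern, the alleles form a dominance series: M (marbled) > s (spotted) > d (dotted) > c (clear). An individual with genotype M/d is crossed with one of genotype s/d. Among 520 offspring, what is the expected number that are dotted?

Cross: M/d × s/d
Allele dominance: M > s > d > c
Offspring genotypes: 1 M/s, 1 M/d, 1 s/d, 1 d/d
Phenotype counts: 2 marbled, 1 spotted, 1 dotted
dotted: 1 out of 4 → fraction 1/4
Expected count = 1/4 × 520 = 130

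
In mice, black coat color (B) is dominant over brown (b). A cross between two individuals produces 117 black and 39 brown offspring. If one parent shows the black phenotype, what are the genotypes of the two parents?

Observed offspring: 117 black, 39 brown
The observed ratio simplifies to 3:1. Brown (bb) offspring appear, so each parent must contribute one b allele. The parent stated to show black carries B, so it is Bb. The other parent is then either Bb or bb: Bb × bb would give a 1:1 split, whereas Bb × Bb gives 3:1 — matching the data. So both parents are heterozygous (Bb × Bb).
Parent genotypes: Bb × Bb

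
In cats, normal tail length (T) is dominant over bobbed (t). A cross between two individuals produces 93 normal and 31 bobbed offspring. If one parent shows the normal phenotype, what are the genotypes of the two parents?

Observed offspring: 93 normal, 31 bobbed
The observed ratio simplifies to 3:1. Bobbed (tt) offspring appear, so each parent must contribute one t allele. The parent stated to show normal carries T, so it is Tt. The other parent is then either Tt or tt: Tt × tt would give a 1:1 split, whereas Tt × Tt gives 3:1 — matching the data. So both parents are heterozygous (Tt × Tt).
Parent genotypes: Tt × Tt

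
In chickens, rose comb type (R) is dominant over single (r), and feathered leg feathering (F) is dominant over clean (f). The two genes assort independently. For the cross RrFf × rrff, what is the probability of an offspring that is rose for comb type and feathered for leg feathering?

Dihybrid cross RrFf × rrff — consider each gene separately:
comb type: Rr × rr → 2 Rr, 2 rr → 2 R_ : 2 rr (out of 4)
leg feathering: Ff × ff → 2 Ff, 2 ff → 2 F_ : 2 ff (out of 4)
Looking for: rose (R_) and feathered (F_)
P(rose) = 2/4, P(feathered) = 2/4
P(both) = 2/4 × 2/4 = 4/16 = 1/4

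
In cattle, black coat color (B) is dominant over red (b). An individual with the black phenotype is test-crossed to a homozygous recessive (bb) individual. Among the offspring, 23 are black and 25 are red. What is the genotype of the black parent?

Test cross: ? × bb
Offspring: 23 black, 25 red — approximately 1:1.
A 1:1 ratio in a test cross indicates the unknown parent is heterozygous (Bb).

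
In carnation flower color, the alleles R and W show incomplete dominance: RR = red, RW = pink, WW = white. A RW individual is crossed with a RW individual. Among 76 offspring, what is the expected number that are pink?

Punnett square for RW × RW:
Offspring genotypes: 1 RR, 2 RW, 1 WW
Phenotype counts: 1 red, 2 pink, 1 white
pink: 2 out of 4 → fraction 1/2
Expected count = 1/2 × 76 = 38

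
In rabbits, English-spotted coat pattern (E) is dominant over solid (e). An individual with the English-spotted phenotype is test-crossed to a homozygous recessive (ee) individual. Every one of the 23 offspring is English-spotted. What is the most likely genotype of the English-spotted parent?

Test cross: ? × ee
All offspring are English-spotted.
If the unknown parent were heterozygous (Ee), about half of 23 offspring would be solid; none are. The unknown parent is most likely homozygous dominant (EE).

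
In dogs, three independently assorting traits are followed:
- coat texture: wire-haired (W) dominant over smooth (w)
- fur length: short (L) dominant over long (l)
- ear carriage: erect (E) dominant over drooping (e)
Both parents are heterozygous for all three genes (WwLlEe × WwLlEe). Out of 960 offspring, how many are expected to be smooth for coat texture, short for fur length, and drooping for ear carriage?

Trihybrid cross: WwLlEe × WwLlEe
Each trait segregates independently with a 3:1 phenotypic ratio, so each gene contributes 3/4 (dominant) or 1/4 (recessive).
Target: smooth (coat texture), short (fur length), drooping (ear carriage)
Probability = product of independent per-trait probabilities
= 1/4 × 3/4 × 1/4 = 3/64
Expected count = 3/64 × 960 = 45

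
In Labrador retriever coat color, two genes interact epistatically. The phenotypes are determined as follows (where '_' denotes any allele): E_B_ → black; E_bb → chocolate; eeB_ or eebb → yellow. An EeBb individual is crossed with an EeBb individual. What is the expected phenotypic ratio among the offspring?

Cross: EeBb × EeBb — consider each gene separately:
E gene: Ee × Ee → 1 EE, 2 Ee, 1 ee → 3 E_ : 1 ee (out of 4)
B gene: Bb × Bb → 1 BB, 2 Bb, 1 bb → 3 B_ : 1 bb (out of 4)
Genotype classes (out of 4 × 4 = 16): E_B_ = 3×3 = 9; E_bb = 3×1 = 3; eeB_ = 1×3 = 3; eebb = 1×1 = 1
Apply the phenotype rules: E_B_ (9) → black; E_bb (3) → chocolate; eeB_ (3) + eebb (1) → yellow
Phenotype counts (out of 16): 9 black, 3 chocolate, 4 yellow
Ratio: 9 black : 3 chocolate : 4 yellow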